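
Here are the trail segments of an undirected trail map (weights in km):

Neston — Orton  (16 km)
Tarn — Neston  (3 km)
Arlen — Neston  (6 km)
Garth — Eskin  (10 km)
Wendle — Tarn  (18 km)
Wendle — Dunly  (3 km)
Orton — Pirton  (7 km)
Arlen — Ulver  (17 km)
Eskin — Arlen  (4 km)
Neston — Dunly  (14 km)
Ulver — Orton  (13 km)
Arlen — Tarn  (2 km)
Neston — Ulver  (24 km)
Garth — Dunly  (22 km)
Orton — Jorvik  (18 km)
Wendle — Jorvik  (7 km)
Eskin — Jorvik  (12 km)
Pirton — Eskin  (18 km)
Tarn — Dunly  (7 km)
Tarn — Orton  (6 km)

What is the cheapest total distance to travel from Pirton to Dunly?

Enumerating some paths:
Pirton → Orton → Tarn → Dunly: 7+6+7 = 20
Pirton → Orton → Tarn → Neston → Dunly: 7+6+3+14 = 30
The minimum is 20 km via Pirton → Orton → Tarn → Dunly.

20 km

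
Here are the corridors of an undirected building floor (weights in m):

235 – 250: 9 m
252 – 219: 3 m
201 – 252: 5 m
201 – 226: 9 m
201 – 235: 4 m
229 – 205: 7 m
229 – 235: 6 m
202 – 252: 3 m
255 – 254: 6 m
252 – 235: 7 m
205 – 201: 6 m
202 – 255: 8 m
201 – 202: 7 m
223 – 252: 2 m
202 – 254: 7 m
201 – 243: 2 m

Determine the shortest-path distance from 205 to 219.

14 m

Settle nodes by increasing distance from 205:
205: 0
201: 6  (via 205)
229: 7  (via 205)
243: 8  (via 201)
235: 10  (via 201)
252: 11  (via 201)
223: 13  (via 252)
202: 13  (via 201)
219: 14  (via 252)
Shortest route: 205 → 201 → 252 → 219 = 14 m.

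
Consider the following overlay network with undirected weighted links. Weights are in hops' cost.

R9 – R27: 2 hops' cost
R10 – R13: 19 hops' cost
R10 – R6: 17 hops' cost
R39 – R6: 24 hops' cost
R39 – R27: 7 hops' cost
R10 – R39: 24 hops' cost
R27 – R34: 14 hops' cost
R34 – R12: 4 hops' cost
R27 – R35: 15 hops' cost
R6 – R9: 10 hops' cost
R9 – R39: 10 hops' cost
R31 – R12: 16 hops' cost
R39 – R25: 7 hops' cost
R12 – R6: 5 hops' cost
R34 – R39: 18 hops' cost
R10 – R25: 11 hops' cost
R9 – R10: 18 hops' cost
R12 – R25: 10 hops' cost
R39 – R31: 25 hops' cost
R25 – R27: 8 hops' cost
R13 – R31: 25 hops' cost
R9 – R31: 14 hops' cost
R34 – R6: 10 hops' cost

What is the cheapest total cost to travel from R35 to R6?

Compare a few routes:
R35–R27–R34–R6: 15+14+10 = 39
R35–R27–R9–R6: 15+2+10 = 27
R35–R27–R25–R12–R6: 15+8+10+5 = 38
R35–R27–R34–R12–R6: 15+14+4+5 = 38
Cheapest is R35–R27–R9–R6 at 27 hops' cost.

27 hops' cost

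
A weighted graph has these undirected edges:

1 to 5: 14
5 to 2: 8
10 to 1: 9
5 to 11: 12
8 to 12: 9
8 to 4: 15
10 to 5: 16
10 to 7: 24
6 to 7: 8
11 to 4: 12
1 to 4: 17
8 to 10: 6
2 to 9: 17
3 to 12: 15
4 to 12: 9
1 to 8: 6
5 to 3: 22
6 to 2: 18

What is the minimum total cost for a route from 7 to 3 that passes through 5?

56

Best 7 to 5: 7 → 6 → 2 → 5 costing 34
Shortest 5→3: 5 → 3 = 22
Total via 5: 34 + 22 = 56.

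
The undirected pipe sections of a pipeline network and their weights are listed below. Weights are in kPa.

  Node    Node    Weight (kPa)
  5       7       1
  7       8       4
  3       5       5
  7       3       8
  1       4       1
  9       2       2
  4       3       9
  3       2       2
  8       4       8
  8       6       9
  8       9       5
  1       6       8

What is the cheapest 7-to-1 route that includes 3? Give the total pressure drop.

Shortest 7→3: 7–5–3 = 6
Best 3 to 1: 3–4–1 costing 10
Total via 3: 6 + 10 = 16 kPa.

16 kPa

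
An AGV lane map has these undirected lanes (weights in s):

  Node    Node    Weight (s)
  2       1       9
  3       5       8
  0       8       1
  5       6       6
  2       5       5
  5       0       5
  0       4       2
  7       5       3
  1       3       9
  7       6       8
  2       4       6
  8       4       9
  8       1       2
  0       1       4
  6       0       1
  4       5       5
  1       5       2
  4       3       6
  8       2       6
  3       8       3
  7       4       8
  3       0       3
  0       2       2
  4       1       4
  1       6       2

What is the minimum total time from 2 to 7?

Candidate routes:
2 - 0 - 6 - 1 - 5 - 7: 2+1+2+2+3 = 10
2 - 5 - 7: 5+3 = 8
2 - 0 - 5 - 7: 2+5+3 = 10
2 - 0 - 8 - 1 - 5 - 7: 2+1+2+2+3 = 10
Cheapest is 2 - 5 - 7 at 8 s.

8 s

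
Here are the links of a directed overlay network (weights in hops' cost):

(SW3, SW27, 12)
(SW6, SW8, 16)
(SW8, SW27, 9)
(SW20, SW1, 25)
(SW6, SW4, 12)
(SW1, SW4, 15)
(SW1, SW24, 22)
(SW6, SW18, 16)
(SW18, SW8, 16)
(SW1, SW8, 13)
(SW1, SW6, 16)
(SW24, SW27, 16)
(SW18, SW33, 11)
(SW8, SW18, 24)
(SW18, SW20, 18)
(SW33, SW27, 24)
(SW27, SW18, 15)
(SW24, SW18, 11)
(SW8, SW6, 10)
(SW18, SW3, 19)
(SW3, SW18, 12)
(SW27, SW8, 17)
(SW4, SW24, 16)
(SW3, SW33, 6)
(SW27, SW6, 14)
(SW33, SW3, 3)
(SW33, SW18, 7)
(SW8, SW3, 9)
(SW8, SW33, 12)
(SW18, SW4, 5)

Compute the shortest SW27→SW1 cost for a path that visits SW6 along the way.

Shortest SW27→SW6: SW27–SW6 = 14
Shortest SW6→SW1: SW6–SW18–SW20–SW1 = 59
Total via SW6: 14 + 59 = 73 hops' cost.

73 hops' cost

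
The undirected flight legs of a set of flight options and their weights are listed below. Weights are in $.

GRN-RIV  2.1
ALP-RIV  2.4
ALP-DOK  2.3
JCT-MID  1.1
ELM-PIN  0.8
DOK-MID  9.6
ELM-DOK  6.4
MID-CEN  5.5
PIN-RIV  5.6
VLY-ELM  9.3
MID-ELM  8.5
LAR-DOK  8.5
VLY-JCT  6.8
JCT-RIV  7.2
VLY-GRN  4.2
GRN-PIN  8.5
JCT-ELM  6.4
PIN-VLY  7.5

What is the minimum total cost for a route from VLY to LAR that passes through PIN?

$23.2

Shortest VLY→PIN: VLY–PIN = 7.5
Best PIN to LAR: PIN–ELM–DOK–LAR costing 15.7
Total via PIN: 7.5 + 15.7 = $23.2.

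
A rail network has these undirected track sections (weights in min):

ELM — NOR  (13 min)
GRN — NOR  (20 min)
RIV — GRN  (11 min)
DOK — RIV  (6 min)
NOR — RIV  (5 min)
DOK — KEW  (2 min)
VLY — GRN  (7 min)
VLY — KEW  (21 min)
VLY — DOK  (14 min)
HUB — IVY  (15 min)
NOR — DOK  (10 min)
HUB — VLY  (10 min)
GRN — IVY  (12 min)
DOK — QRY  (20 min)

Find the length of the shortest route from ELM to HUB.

46 min

Shortest distances from ELM:
ELM: 0
NOR: 13  (via ELM)
RIV: 18  (via NOR)
DOK: 23  (via NOR)
KEW: 25  (via DOK)
GRN: 29  (via RIV)
VLY: 36  (via GRN)
IVY: 41  (via GRN)
QRY: 43  (via DOK)
HUB: 46  (via VLY)
Shortest route: ELM → NOR → RIV → GRN → VLY → HUB = 46 min.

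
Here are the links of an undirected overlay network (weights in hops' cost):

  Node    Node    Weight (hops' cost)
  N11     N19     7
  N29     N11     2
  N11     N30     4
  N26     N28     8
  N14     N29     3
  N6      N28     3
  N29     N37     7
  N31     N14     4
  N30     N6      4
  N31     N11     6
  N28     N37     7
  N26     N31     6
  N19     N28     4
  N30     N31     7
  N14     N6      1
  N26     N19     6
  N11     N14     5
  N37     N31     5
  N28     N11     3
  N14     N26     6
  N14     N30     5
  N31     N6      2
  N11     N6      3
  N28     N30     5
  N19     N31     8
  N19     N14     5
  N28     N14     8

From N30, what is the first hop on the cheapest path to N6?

Compare a few routes:
N30–N14–N6: 5+1 = 6
N30–N6: 4 = 4
N30–N11–N6: 4+3 = 7
The minimum is 4 hops' cost via N30–N6.
So from N30 the first move is to N6.

N6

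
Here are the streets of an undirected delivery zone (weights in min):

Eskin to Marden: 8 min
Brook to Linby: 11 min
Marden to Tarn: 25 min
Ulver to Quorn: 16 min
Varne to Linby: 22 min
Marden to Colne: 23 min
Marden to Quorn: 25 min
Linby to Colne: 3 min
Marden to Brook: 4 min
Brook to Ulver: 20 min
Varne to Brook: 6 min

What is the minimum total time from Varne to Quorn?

35 min

Shortest distances from Varne:
Varne: 0
Brook: 6  (via Varne)
Marden: 10  (via Brook)
Linby: 17  (via Brook)
Eskin: 18  (via Marden)
Colne: 20  (via Linby)
Ulver: 26  (via Brook)
Quorn: 35  (via Marden)
Shortest route: Varne → Brook → Marden → Quorn = 35 min.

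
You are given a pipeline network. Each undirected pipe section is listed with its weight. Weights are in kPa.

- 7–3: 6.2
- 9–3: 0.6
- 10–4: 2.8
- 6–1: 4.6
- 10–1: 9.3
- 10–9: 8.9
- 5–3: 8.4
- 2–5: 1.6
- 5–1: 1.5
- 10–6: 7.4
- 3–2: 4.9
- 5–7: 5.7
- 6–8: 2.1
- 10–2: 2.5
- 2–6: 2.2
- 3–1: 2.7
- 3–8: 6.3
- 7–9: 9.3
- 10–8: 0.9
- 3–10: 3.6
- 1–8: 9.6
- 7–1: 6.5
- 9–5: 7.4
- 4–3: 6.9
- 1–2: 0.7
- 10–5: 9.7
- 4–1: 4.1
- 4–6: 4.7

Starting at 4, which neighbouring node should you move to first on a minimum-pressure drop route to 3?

10

Compare a few routes:
4–1–3: 4.1+2.7 = 6.8
4–10–3: 2.8+3.6 = 6.4
4–3: 6.9 = 6.9
The minimum is 6.4 kPa via 4–10–3.
So from 4 the first move is to 10.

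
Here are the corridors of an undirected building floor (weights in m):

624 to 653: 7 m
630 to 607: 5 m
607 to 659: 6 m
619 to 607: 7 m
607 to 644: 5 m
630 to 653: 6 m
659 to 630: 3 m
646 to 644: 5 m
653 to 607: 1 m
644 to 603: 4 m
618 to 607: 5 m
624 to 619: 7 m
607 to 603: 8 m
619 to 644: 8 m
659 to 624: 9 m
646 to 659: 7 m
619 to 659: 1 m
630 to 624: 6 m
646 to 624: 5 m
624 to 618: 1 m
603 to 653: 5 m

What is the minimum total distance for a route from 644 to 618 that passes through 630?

Shortest 644→630: 644 → 607 → 630 = 10
Shortest 630→618: 630 → 624 → 618 = 7
Total via 630: 10 + 7 = 17 m.

17 m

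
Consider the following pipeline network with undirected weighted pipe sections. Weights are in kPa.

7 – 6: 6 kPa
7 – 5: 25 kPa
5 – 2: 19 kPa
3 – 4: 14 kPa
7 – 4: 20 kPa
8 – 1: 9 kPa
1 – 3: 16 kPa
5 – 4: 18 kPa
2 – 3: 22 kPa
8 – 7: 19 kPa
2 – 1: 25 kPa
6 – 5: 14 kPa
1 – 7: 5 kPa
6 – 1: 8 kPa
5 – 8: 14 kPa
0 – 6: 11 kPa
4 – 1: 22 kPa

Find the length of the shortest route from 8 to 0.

Compare a few routes:
8–1–7–6–0: 9+5+6+11 = 31
8–1–6–0: 9+8+11 = 28
8–7–6–0: 19+6+11 = 36
Cheapest is 8–1–6–0 at 28 kPa.

28 kPa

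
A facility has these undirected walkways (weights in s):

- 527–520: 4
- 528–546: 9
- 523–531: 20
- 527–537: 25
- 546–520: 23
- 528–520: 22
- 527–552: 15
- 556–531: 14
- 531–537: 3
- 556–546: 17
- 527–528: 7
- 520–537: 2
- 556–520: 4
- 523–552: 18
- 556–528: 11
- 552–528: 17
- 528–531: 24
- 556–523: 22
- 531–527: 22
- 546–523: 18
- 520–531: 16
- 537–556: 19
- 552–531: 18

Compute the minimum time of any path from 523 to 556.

Enumerating some paths:
523–531–537–520–556: 20+3+2+4 = 29
523–531–556: 20+14 = 34
523–556: 22 = 22
The minimum is 22 s via 523–556.

22 s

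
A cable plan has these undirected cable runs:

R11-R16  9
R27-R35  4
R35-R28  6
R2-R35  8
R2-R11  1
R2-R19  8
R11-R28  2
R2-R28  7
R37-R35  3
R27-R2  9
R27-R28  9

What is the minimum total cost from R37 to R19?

19

Compare a few routes:
R37 → R35 → R2 → R19: 3+8+8 = 19
R37 → R35 → R28 → R11 → R2 → R19: 3+6+2+1+8 = 20
R37 → R35 → R27 → R2 → R19: 3+4+9+8 = 24
Cheapest is R37 → R35 → R2 → R19 at 19.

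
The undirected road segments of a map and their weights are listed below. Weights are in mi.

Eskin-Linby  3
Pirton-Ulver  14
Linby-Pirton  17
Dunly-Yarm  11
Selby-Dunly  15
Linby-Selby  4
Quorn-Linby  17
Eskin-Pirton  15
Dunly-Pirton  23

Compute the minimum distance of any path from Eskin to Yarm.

Shortest distances from Eskin:
Eskin: 0
Linby: 3  (via Eskin)
Selby: 7  (via Linby)
Pirton: 15  (via Eskin)
Quorn: 20  (via Linby)
Dunly: 22  (via Selby)
Ulver: 29  (via Pirton)
Yarm: 33  (via Dunly)
Shortest route: Eskin → Linby → Selby → Dunly → Yarm = 33 mi.

33 mi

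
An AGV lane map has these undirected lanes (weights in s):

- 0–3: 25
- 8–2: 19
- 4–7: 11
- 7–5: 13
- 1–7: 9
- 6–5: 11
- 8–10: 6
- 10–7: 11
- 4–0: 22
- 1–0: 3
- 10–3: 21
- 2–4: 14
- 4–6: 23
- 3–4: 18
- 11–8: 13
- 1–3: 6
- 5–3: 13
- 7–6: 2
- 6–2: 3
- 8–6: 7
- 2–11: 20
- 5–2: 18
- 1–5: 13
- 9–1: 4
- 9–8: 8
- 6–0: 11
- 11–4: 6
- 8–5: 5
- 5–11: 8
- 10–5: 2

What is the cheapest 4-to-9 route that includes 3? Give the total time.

Shortest 4→3: 4–3 = 18
Shortest 3→9: 3–1–9 = 10
Total via 3: 18 + 10 = 28 s.

28 s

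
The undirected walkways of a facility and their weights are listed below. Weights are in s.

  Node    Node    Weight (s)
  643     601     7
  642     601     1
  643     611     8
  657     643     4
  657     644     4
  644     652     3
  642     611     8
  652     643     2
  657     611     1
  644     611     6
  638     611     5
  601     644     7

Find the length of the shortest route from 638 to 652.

Shortest distances from 638:
638: 0
611: 5  (via 638)
657: 6  (via 611)
643: 10  (via 657)
644: 10  (via 657)
652: 12  (via 643)
Shortest route: 638–611–657–643–652 = 12 s.

12 s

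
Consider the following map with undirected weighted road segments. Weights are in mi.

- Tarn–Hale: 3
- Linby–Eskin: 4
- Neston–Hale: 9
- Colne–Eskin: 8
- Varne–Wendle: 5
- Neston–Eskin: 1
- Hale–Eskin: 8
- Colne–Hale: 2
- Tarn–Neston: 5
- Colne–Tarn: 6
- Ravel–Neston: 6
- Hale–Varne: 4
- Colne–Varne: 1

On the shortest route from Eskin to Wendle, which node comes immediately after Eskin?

Colne

Enumerating some paths:
Eskin–Colne–Varne–Wendle: 8+1+5 = 14
Eskin–Hale–Colne–Varne–Wendle: 8+2+1+5 = 16
The minimum is 14 mi via Eskin–Colne–Varne–Wendle.
So from Eskin the first move is to Colne.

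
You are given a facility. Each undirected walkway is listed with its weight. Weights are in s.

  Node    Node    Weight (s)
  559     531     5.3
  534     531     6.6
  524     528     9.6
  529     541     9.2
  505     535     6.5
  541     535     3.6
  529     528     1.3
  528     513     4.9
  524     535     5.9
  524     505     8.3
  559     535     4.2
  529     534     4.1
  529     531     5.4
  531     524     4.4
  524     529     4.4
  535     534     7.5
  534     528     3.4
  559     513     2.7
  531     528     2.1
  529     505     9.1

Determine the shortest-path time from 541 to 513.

Compare a few routes:
541 - 535 - 559 - 513: 3.6+4.2+2.7 = 10.5
541 - 529 - 528 - 513: 9.2+1.3+4.9 = 15.4
Cheapest is 541 - 535 - 559 - 513 at 10.5 s.

10.5 s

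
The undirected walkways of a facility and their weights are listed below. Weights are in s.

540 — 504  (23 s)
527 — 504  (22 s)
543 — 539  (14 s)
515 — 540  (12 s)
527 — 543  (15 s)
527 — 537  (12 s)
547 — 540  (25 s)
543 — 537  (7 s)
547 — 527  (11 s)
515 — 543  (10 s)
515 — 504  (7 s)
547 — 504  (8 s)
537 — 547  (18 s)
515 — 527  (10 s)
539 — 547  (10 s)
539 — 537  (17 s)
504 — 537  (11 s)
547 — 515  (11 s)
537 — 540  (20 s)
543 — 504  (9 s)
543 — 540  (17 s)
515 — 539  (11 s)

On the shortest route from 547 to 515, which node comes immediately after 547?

515

Compare a few routes:
547 - 504 - 515: 8+7 = 15
547 - 515: 11 = 11
547 - 527 - 515: 11+10 = 21
547 - 539 - 515: 10+11 = 21
The minimum is 11 s via 547 - 515.
So from 547 the first move is to 515.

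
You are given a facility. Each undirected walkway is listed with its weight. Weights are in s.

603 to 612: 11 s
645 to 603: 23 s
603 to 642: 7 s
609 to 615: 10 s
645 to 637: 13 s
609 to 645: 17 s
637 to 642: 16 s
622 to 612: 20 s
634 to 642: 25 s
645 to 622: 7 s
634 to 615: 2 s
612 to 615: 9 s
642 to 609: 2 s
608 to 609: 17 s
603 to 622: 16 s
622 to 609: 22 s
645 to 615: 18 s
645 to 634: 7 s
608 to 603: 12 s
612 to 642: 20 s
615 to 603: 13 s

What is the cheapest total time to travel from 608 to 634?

Settle nodes by increasing distance from 608:
608: 0
603: 12  (via 608)
609: 17  (via 608)
642: 19  (via 603)
612: 23  (via 603)
615: 25  (via 603)
634: 27  (via 615)
Shortest route: 608 → 603 → 615 → 634 = 27 s.

27 s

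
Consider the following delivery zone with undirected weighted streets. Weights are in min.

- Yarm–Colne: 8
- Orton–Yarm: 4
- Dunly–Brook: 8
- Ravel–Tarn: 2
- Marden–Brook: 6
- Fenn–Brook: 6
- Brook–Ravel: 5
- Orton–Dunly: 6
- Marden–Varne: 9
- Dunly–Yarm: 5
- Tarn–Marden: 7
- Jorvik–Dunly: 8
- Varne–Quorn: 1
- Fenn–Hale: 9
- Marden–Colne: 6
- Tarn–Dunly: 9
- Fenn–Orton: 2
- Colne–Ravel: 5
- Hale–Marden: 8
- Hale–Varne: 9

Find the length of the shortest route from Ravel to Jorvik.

19 min

Candidate routes:
Ravel → Brook → Dunly → Jorvik: 5+8+8 = 21
Ravel → Tarn → Dunly → Jorvik: 2+9+8 = 19
Cheapest is Ravel → Tarn → Dunly → Jorvik at 19 min.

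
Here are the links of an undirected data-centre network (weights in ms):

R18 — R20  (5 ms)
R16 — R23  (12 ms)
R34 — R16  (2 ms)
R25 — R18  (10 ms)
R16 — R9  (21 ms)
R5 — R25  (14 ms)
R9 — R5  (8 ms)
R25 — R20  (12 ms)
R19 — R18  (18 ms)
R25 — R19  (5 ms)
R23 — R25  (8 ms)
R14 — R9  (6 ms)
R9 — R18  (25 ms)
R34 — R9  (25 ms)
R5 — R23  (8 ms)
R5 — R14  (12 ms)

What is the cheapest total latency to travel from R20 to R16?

32 ms

Enumerating some paths:
R20 → R18 → R25 → R23 → R16: 5+10+8+12 = 35
R20 → R25 → R5 → R23 → R16: 12+14+8+12 = 46
R20 → R25 → R23 → R16: 12+8+12 = 32
Cheapest is R20 → R25 → R23 → R16 at 32 ms.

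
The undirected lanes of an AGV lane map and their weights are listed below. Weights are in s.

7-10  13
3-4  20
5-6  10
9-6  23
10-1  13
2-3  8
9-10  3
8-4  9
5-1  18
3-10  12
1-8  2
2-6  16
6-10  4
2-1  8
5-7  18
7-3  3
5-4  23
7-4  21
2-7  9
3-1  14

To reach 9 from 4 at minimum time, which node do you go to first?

8

Enumerating some paths:
4–7–10–9: 21+13+3 = 37
4–8–1–10–9: 9+2+13+3 = 27
4–3–10–9: 20+12+3 = 35
The minimum is 27 s via 4–8–1–10–9.
So from 4 the first move is to 8.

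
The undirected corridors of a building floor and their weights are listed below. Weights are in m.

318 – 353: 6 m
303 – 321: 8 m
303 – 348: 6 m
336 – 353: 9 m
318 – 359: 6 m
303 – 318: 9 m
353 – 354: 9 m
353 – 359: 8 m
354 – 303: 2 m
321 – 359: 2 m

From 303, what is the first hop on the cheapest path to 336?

Enumerating some paths:
303–318–353–336: 9+6+9 = 24
303–354–353–336: 2+9+9 = 20
Cheapest is 303–354–353–336 at 20 m.
So from 303 the first move is to 354.

354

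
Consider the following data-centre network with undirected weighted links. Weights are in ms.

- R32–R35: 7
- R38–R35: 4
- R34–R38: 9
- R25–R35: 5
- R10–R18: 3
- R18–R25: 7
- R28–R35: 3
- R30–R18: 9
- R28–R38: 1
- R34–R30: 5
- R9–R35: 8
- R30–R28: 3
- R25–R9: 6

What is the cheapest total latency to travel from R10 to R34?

Settle nodes by increasing distance from R10:
R10: 0
R18: 3  (via R10)
R25: 10  (via R18)
R30: 12  (via R18)
R35: 15  (via R25)
R28: 15  (via R30)
R9: 16  (via R25)
R38: 16  (via R28)
R34: 17  (via R30)
Shortest route: R10 → R18 → R30 → R34 = 17 ms.

17 ms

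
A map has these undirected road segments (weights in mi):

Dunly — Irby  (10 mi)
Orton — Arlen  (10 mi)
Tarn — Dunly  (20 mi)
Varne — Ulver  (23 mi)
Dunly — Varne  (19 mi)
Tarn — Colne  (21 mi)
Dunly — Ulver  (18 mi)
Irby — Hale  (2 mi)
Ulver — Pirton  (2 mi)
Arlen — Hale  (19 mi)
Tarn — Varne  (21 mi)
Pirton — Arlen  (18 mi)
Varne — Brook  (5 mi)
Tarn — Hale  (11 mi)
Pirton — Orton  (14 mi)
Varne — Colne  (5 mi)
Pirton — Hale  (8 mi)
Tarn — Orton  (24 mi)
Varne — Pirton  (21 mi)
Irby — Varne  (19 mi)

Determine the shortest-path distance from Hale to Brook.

Settle nodes by increasing distance from Hale:
Hale: 0
Irby: 2  (via Hale)
Pirton: 8  (via Hale)
Ulver: 10  (via Pirton)
Tarn: 11  (via Hale)
Dunly: 12  (via Irby)
Arlen: 19  (via Hale)
Varne: 21  (via Irby)
Orton: 22  (via Pirton)
Brook: 26  (via Varne)
Shortest route: Hale–Irby–Varne–Brook = 26 mi.

26 mi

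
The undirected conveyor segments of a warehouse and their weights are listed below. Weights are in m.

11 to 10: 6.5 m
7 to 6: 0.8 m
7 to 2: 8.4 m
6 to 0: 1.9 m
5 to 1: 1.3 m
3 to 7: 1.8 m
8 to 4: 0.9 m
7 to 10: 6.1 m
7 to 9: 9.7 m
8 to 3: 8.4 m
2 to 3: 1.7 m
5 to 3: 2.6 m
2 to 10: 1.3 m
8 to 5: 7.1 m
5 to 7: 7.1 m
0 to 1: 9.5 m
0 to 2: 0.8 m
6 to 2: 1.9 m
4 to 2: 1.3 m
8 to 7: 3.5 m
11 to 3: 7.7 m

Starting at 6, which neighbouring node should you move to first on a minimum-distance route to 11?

Compare a few routes:
6–7–3–11: 0.8+1.8+7.7 = 10.3
6–2–10–11: 1.9+1.3+6.5 = 9.7
6–0–2–10–11: 1.9+0.8+1.3+6.5 = 10.5
6–2–3–11: 1.9+1.7+7.7 = 11.3
The minimum is 9.7 m via 6–2–10–11.
So from 6 the first move is to 2.

2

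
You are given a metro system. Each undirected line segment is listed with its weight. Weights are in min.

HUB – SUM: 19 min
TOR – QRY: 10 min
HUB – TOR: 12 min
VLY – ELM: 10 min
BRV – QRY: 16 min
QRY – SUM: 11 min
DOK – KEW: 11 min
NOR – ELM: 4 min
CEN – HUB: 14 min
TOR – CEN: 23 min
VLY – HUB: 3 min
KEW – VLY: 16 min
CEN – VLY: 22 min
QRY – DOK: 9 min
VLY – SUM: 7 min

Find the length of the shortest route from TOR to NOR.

29 min

Candidate routes:
TOR - QRY - SUM - VLY - ELM - NOR: 10+11+7+10+4 = 42
TOR - HUB - VLY - ELM - NOR: 12+3+10+4 = 29
TOR - HUB - SUM - VLY - ELM - NOR: 12+19+7+10+4 = 52
Cheapest is TOR - HUB - VLY - ELM - NOR at 29 min.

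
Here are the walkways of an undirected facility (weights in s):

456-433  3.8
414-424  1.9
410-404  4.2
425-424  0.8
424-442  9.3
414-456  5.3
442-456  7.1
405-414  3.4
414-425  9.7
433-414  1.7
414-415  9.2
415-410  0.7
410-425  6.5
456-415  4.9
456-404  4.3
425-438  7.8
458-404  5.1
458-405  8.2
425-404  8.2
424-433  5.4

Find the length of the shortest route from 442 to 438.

17.9 s

Running Dijkstra from 442:
442: 0
456: 7.1  (via 442)
424: 9.3  (via 442)
425: 10.1  (via 424)
433: 10.9  (via 456)
414: 11.2  (via 424)
404: 11.4  (via 456)
415: 12  (via 456)
410: 12.7  (via 415)
405: 14.6  (via 414)
458: 16.5  (via 404)
438: 17.9  (via 425)
Shortest route: 442 → 424 → 425 → 438 = 17.9 s.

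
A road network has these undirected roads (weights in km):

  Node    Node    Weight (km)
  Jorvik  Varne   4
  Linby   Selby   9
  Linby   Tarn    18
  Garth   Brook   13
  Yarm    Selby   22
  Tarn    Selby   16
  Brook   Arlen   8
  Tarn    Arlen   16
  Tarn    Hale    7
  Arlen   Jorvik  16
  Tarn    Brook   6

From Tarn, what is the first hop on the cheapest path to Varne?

Enumerating some paths:
Tarn - Arlen - Jorvik - Varne: 16+16+4 = 36
Tarn - Brook - Arlen - Jorvik - Varne: 6+8+16+4 = 34
The minimum is 34 km via Tarn - Brook - Arlen - Jorvik - Varne.
So from Tarn the first move is to Brook.

Brook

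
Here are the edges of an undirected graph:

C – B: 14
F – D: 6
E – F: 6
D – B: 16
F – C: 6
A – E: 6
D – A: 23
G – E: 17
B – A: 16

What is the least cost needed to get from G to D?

29

Running Dijkstra from G:
G: 0
E: 17  (via G)
A: 23  (via E)
F: 23  (via E)
C: 29  (via F)
D: 29  (via F)
Shortest route: G–E–F–D = 29.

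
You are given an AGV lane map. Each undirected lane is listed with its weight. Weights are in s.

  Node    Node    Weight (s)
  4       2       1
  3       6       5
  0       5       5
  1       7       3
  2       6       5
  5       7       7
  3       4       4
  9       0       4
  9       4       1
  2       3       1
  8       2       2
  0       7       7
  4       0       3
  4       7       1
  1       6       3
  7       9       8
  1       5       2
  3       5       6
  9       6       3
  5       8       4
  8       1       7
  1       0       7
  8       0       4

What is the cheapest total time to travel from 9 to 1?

Running Dijkstra from 9:
9: 0
4: 1  (via 9)
2: 2  (via 4)
7: 2  (via 4)
3: 3  (via 2)
6: 3  (via 9)
0: 4  (via 9)
8: 4  (via 2)
1: 5  (via 7)
Shortest route: 9 → 4 → 7 → 1 = 5 s.

5 s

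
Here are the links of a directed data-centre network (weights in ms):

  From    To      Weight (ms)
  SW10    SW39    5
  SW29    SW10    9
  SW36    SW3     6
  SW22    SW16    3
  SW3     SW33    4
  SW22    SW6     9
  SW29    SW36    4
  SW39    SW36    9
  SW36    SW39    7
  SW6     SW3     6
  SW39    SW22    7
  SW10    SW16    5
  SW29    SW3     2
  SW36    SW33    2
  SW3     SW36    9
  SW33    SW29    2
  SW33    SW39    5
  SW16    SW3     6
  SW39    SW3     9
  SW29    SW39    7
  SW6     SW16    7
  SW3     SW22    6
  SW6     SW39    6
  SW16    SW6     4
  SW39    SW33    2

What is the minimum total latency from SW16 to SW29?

12 ms

Compare a few routes:
SW16 → SW3 → SW33 → SW29: 6+4+2 = 12
SW16 → SW6 → SW39 → SW33 → SW29: 4+6+2+2 = 14
The minimum is 12 ms via SW16 → SW3 → SW33 → SW29.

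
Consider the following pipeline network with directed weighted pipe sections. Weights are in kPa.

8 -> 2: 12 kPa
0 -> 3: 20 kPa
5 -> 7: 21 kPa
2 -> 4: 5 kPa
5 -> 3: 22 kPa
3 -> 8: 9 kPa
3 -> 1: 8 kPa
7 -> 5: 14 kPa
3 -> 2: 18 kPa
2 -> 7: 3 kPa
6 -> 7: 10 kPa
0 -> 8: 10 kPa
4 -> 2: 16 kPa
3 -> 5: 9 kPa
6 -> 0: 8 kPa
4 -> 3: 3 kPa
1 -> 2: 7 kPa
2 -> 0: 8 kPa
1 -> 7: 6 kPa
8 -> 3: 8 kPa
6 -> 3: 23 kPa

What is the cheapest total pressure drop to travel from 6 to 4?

35 kPa

Candidate routes:
6–3–2–4: 23+18+5 = 46
6–0–8–2–4: 8+10+12+5 = 35
6–0–8–3–1–2–4: 8+10+8+8+7+5 = 46
6–3–1–2–4: 23+8+7+5 = 43
The minimum is 35 kPa via 6–0–8–2–4.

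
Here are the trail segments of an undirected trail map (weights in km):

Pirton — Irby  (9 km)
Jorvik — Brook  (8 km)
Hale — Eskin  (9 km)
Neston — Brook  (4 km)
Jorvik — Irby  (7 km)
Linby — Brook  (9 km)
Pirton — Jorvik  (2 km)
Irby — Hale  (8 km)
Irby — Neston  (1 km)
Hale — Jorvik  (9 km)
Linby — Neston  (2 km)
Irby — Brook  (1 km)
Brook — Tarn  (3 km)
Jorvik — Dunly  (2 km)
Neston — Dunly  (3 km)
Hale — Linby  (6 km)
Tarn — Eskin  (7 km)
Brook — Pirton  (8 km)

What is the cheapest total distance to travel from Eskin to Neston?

12 km

Shortest distances from Eskin:
Eskin: 0
Tarn: 7  (via Eskin)
Hale: 9  (via Eskin)
Brook: 10  (via Tarn)
Irby: 11  (via Brook)
Neston: 12  (via Irby)
Shortest route: Eskin → Tarn → Brook → Irby → Neston = 12 km.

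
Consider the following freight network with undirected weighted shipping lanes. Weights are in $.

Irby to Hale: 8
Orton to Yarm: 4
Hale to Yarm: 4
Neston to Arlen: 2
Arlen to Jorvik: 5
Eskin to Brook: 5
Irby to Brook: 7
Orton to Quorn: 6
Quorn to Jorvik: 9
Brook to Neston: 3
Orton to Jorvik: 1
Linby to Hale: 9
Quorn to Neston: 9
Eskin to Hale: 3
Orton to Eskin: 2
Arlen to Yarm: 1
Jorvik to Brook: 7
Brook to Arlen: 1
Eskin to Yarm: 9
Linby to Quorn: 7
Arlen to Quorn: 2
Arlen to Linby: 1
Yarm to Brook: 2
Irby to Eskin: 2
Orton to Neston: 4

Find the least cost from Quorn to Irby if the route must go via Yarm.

Best Quorn to Yarm: Quorn–Arlen–Yarm costing 3
Best Yarm to Irby: Yarm–Orton–Eskin–Irby costing 8
Total via Yarm: 3 + 8 = $11.

$11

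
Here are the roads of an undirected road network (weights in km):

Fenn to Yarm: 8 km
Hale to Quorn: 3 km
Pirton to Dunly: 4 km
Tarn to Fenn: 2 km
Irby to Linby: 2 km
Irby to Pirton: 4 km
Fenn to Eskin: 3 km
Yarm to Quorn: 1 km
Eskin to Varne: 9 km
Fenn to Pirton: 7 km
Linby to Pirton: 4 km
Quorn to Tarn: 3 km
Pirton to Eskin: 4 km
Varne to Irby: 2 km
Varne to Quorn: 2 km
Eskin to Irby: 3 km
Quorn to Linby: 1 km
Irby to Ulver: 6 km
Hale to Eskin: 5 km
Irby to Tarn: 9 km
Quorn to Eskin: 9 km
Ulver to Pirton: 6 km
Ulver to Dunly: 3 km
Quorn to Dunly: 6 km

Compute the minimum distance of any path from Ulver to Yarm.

10 km

Settle nodes by increasing distance from Ulver:
Ulver: 0
Dunly: 3  (via Ulver)
Irby: 6  (via Ulver)
Pirton: 6  (via Ulver)
Varne: 8  (via Irby)
Linby: 8  (via Irby)
Quorn: 9  (via Dunly)
Eskin: 9  (via Irby)
Yarm: 10  (via Quorn)
Shortest route: Ulver → Dunly → Quorn → Yarm = 10 km.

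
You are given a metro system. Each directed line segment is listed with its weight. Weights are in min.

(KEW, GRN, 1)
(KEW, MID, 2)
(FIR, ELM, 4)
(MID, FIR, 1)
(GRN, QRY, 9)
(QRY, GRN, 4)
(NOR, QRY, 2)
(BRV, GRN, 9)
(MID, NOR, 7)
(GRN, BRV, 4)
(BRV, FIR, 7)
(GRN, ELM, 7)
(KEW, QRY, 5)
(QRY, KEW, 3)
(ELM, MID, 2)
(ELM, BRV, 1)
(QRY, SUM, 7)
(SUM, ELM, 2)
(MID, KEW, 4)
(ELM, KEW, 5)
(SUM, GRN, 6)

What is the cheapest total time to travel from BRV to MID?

Settle nodes by increasing distance from BRV:
BRV: 0
FIR: 7  (via BRV)
GRN: 9  (via BRV)
ELM: 11  (via FIR)
MID: 13  (via ELM)
Shortest route: BRV–FIR–ELM–MID = 13 min.

13 min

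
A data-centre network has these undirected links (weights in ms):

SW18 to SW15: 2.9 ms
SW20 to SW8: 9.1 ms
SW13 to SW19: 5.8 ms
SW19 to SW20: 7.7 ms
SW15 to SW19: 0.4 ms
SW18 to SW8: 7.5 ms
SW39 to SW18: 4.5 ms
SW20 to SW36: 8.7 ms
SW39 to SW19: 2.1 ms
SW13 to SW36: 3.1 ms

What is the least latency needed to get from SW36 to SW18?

12.2 ms

Compare a few routes:
SW36 - SW13 - SW19 - SW15 - SW18: 3.1+5.8+0.4+2.9 = 12.2
SW36 - SW13 - SW19 - SW39 - SW18: 3.1+5.8+2.1+4.5 = 15.5
The minimum is 12.2 ms via SW36 - SW13 - SW19 - SW15 - SW18.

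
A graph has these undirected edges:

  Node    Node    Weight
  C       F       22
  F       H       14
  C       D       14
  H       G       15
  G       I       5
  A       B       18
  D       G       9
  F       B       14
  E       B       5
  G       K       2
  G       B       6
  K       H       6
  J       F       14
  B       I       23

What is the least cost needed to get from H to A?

Enumerating some paths:
H–K–G–B–A: 6+2+6+18 = 32
H–K–G–I–B–A: 6+2+5+23+18 = 54
H–F–B–A: 14+14+18 = 46
H–G–B–A: 15+6+18 = 39
Cheapest is H–K–G–B–A at 32.

32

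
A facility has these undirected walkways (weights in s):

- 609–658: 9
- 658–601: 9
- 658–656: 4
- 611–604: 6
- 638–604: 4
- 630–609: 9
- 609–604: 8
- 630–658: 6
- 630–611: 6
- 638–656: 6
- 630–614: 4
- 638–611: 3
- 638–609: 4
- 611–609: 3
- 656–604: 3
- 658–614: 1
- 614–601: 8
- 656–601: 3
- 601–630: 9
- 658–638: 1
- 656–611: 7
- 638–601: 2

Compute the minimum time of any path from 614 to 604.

6 s

Compare a few routes:
614 → 658 → 638 → 601 → 656 → 604: 1+1+2+3+3 = 10
614 → 658 → 656 → 604: 1+4+3 = 8
614 → 658 → 638 → 611 → 604: 1+1+3+6 = 11
614 → 658 → 638 → 604: 1+1+4 = 6
Cheapest is 614 → 658 → 638 → 604 at 6 s.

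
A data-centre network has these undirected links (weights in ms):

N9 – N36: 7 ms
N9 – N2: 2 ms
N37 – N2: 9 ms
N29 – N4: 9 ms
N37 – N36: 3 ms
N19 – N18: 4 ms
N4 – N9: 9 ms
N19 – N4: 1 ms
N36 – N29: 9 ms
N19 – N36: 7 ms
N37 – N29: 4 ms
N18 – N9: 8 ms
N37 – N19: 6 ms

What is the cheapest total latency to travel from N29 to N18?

Settle nodes by increasing distance from N29:
N29: 0
N37: 4  (via N29)
N36: 7  (via N37)
N4: 9  (via N29)
N19: 10  (via N37)
N2: 13  (via N37)
N9: 14  (via N36)
N18: 14  (via N19)
Shortest route: N29–N37–N19–N18 = 14 ms.

14 ms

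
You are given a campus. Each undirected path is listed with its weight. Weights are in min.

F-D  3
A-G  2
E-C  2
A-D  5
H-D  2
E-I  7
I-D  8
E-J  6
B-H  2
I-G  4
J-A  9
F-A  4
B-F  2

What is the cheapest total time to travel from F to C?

19 min

Shortest distances from F:
F: 0
B: 2  (via F)
D: 3  (via F)
A: 4  (via F)
H: 4  (via B)
G: 6  (via A)
I: 10  (via G)
J: 13  (via A)
E: 17  (via I)
C: 19  (via E)
Shortest route: F–A–G–I–E–C = 19 min.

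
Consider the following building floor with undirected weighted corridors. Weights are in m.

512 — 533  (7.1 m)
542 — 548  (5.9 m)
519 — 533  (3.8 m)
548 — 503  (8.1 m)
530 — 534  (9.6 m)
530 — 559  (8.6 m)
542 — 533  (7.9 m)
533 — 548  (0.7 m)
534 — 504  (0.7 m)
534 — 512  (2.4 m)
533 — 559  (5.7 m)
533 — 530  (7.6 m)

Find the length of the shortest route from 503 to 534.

18.3 m

Settle nodes by increasing distance from 503:
503: 0
548: 8.1  (via 503)
533: 8.8  (via 548)
519: 12.6  (via 533)
542: 14  (via 548)
559: 14.5  (via 533)
512: 15.9  (via 533)
530: 16.4  (via 533)
534: 18.3  (via 512)
Shortest route: 503 → 548 → 533 → 512 → 534 = 18.3 m.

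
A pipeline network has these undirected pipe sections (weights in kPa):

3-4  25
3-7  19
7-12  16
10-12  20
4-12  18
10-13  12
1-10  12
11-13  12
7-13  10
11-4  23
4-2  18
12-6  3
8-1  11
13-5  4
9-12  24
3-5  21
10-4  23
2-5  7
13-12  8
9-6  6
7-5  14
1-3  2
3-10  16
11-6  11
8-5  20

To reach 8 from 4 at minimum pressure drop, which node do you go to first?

Compare a few routes:
4–3–1–8: 25+2+11 = 38
4–2–5–8: 18+7+20 = 45
4–10–1–8: 23+12+11 = 46
The minimum is 38 kPa via 4–3–1–8.
So from 4 the first move is to 3.

3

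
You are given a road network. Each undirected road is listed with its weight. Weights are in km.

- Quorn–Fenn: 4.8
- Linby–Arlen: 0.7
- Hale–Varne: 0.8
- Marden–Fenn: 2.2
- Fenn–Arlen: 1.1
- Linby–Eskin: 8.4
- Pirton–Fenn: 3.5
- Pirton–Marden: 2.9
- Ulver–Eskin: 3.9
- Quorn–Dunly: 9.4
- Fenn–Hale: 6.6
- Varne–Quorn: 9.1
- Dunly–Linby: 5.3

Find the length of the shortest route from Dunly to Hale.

13.7 km

Shortest distances from Dunly:
Dunly: 0
Linby: 5.3  (via Dunly)
Arlen: 6  (via Linby)
Fenn: 7.1  (via Arlen)
Marden: 9.3  (via Fenn)
Quorn: 9.4  (via Dunly)
Pirton: 10.6  (via Fenn)
Eskin: 13.7  (via Linby)
Hale: 13.7  (via Fenn)
Shortest route: Dunly–Linby–Arlen–Fenn–Hale = 13.7 km.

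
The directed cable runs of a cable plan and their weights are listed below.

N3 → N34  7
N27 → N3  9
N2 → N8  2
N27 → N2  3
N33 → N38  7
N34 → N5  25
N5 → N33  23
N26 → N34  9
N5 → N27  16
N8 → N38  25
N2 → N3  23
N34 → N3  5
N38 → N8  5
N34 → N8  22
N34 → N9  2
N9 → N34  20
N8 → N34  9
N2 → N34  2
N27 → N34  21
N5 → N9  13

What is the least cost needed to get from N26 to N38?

Compare a few routes:
N26 → N34 → N5 → N33 → N38: 9+25+23+7 = 64
N26 → N34 → N8 → N38: 9+22+25 = 56
Cheapest is N26 → N34 → N8 → N38 at 56.

56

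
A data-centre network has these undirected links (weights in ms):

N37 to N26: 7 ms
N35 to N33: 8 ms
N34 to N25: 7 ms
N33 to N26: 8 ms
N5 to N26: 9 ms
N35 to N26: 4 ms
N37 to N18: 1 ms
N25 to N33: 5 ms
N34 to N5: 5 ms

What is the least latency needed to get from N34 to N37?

Running Dijkstra from N34:
N34: 0
N5: 5  (via N34)
N25: 7  (via N34)
N33: 12  (via N25)
N26: 14  (via N5)
N35: 18  (via N26)
N37: 21  (via N26)
Shortest route: N34 → N5 → N26 → N37 = 21 ms.

21 ms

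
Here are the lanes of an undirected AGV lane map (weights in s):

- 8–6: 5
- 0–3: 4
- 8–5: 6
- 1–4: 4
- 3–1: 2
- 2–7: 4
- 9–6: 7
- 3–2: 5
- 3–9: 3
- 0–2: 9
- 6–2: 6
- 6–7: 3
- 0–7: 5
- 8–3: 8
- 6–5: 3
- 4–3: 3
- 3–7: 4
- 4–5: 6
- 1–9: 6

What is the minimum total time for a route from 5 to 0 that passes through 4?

Shortest 5→4: 5–4 = 6
Best 4 to 0: 4–3–0 costing 7
Total via 4: 6 + 7 = 13 s.

13 s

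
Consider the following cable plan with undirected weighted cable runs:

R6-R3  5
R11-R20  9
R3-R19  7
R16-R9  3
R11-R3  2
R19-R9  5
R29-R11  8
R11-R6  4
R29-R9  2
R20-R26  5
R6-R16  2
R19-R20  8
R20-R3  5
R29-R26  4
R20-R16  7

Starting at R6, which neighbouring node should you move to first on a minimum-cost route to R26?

R16

Enumerating some paths:
R6–R11–R3–R20–R26: 4+2+5+5 = 16
R6–R16–R20–R26: 2+7+5 = 14
R6–R16–R9–R29–R26: 2+3+2+4 = 11
R6–R3–R20–R26: 5+5+5 = 15
Cheapest is R6–R16–R9–R29–R26 at 11.
So from R6 the first move is to R16.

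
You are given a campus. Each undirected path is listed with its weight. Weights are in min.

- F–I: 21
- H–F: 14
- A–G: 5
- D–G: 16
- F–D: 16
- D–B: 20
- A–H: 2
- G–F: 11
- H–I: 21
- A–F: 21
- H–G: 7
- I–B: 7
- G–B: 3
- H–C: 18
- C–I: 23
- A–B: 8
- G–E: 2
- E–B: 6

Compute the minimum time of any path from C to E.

27 min

Running Dijkstra from C:
C: 0
H: 18  (via C)
A: 20  (via H)
I: 23  (via C)
G: 25  (via H)
E: 27  (via G)
Shortest route: C → H → G → E = 27 min.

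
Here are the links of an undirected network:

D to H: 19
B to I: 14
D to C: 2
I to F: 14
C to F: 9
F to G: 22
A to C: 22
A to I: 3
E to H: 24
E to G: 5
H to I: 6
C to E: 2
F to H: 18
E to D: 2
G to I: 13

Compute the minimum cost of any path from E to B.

32

Candidate routes:
E–G–I–B: 5+13+14 = 32
E–C–F–I–B: 2+9+14+14 = 39
E–D–C–F–I–B: 2+2+9+14+14 = 41
E–D–H–I–B: 2+19+6+14 = 41
The minimum is 32 via E–G–I–B.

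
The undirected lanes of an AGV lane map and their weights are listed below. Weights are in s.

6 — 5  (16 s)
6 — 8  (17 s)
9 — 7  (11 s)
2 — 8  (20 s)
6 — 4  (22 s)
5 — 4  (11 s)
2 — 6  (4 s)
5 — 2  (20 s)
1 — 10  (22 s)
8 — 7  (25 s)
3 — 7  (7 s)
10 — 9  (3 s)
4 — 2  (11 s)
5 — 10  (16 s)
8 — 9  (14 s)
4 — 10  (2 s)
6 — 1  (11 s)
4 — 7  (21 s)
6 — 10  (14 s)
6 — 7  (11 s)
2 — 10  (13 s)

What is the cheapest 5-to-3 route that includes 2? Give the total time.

Best 5 to 2: 5–2 costing 20
Shortest 2→3: 2–6–7–3 = 22
Total via 2: 20 + 22 = 42 s.

42 s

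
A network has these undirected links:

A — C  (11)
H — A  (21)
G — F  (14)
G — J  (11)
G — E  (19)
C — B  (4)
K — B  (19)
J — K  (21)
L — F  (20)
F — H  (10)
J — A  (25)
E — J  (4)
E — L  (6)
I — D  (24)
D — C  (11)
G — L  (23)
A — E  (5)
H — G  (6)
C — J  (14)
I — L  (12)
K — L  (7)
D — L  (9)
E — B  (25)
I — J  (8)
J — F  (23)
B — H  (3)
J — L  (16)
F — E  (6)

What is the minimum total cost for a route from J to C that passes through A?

Shortest J→A: J → E → A = 9
Shortest A→C: A → C = 11
Total via A: 9 + 11 = 20.

20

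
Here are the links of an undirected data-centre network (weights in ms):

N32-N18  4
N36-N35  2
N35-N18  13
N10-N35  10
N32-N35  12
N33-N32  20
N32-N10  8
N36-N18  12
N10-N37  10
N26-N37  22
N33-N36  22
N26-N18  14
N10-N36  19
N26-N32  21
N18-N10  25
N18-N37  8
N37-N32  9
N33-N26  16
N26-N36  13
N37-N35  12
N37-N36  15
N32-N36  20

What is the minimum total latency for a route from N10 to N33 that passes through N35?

34 ms

Best N10 to N35: N10–N35 costing 10
Best N35 to N33: N35–N36–N33 costing 24
Total via N35: 10 + 24 = 34 ms.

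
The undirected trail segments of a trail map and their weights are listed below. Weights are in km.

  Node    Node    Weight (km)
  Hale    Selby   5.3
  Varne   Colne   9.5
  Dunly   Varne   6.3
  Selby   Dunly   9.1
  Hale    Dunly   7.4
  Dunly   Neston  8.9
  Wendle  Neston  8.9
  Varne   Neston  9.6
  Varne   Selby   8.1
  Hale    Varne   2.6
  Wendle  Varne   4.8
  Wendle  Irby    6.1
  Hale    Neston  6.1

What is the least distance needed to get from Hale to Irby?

Shortest distances from Hale:
Hale: 0
Varne: 2.6  (via Hale)
Selby: 5.3  (via Hale)
Neston: 6.1  (via Hale)
Dunly: 7.4  (via Hale)
Wendle: 7.4  (via Varne)
Colne: 12.1  (via Varne)
Irby: 13.5  (via Wendle)
Shortest route: Hale → Varne → Wendle → Irby = 13.5 km.

13.5 km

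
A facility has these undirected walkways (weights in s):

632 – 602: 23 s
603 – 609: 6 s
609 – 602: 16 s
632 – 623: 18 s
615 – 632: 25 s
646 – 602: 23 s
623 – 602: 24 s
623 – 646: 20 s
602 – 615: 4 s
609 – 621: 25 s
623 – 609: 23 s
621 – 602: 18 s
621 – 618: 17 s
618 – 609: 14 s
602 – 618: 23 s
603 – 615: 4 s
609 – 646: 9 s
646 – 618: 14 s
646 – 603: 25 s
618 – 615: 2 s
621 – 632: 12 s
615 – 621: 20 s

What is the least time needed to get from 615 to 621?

Running Dijkstra from 615:
615: 0
618: 2  (via 615)
603: 4  (via 615)
602: 4  (via 615)
609: 10  (via 603)
646: 16  (via 618)
621: 19  (via 618)
Shortest route: 615–618–621 = 19 s.

19 s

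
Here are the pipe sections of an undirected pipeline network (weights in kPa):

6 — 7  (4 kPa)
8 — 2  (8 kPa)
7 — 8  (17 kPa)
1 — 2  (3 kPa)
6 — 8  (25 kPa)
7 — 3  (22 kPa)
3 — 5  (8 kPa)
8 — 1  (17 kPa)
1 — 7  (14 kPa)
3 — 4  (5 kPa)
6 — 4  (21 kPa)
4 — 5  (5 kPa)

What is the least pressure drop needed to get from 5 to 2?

47 kPa

Running Dijkstra from 5:
5: 0
4: 5  (via 5)
3: 8  (via 5)
6: 26  (via 4)
7: 30  (via 3)
1: 44  (via 7)
2: 47  (via 1)
Shortest route: 5 → 3 → 7 → 1 → 2 = 47 kPa.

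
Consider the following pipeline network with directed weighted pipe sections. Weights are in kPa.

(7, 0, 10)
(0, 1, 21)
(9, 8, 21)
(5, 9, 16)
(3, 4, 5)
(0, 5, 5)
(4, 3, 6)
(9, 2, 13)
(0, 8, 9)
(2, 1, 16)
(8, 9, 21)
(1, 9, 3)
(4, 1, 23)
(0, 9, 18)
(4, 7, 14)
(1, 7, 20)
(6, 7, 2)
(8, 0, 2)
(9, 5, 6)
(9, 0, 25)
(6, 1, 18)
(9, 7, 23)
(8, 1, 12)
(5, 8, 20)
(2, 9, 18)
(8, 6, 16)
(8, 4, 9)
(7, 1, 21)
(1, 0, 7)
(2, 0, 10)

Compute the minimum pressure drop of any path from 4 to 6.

49 kPa

Compare a few routes:
4 - 1 - 0 - 8 - 6: 23+7+9+16 = 55
4 - 7 - 0 - 8 - 6: 14+10+9+16 = 49
The minimum is 49 kPa via 4 - 7 - 0 - 8 - 6.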